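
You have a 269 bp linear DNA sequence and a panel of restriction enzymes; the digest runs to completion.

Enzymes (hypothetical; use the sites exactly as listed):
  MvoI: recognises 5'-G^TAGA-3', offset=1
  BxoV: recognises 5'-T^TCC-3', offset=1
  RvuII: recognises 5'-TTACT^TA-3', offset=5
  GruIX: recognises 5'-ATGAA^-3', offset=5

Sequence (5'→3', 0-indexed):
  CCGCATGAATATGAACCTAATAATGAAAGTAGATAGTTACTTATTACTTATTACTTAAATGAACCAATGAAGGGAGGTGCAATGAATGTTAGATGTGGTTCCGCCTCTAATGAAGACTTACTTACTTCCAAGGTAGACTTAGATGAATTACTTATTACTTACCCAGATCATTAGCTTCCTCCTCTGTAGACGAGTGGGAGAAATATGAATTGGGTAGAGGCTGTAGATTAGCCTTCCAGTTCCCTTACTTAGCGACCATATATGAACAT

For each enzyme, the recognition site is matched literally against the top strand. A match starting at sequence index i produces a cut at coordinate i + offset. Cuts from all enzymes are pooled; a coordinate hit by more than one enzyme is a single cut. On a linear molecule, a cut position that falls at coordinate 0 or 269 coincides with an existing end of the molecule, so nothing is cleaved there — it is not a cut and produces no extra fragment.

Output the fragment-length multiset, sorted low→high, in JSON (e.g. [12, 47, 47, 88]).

[2,3,4,5,5,6,6,7,7,7,7,8,8,8,9,9,9,10,11,12,12,13,14,15,15,17,17,23]

Per-enzyme occurrences:
  MvoI GTAGA/1: at [28, 132, 185, 213, 222] ⇒ [29, 133, 186, 214, 223]
  BxoV TTCC/1: at [98, 125, 175, 233, 239] ⇒ [99, 126, 176, 234, 240]
  RvuII TTACTTA/5: at [36, 43, 50, 117, 147, 154, 244] ⇒ [41, 48, 55, 122, 152, 159, 249]
  GruIX ATGAA/5: at [4, 10, 22, 58, 66, 81, 109, 142, 204, 261] ⇒ [9, 15, 27, 63, 71, 86, 114, 147, 209, 266]

All cut coordinates (distinct, sorted): [9, 15, 27, 29, 41, 48, 55, 63, 71, 86, 99, 114, 122, 126, 133, 147, 152, 159, 176, 186, 209, 214, 223, 234, 240, 249, 266]

Fragments:
  [0,9): 9 bp
  [9,15): 6 bp
  [15,27): 12 bp
  [27,29): 2 bp
  [29,41): 12 bp
  [41,48): 7 bp
  [48,55): 7 bp
  [55,63): 8 bp
  [63,71): 8 bp
  [71,86): 15 bp
  [86,99): 13 bp
  [99,114): 15 bp
  [114,122): 8 bp
  [122,126): 4 bp
  [126,133): 7 bp
  [133,147): 14 bp
  [147,152): 5 bp
  [152,159): 7 bp
  [159,176): 17 bp
  [176,186): 10 bp
  [186,209): 23 bp
  [209,214): 5 bp
  [214,223): 9 bp
  [223,234): 11 bp
  [234,240): 6 bp
  [240,249): 9 bp
  [249,266): 17 bp
  [266,269): 3 bp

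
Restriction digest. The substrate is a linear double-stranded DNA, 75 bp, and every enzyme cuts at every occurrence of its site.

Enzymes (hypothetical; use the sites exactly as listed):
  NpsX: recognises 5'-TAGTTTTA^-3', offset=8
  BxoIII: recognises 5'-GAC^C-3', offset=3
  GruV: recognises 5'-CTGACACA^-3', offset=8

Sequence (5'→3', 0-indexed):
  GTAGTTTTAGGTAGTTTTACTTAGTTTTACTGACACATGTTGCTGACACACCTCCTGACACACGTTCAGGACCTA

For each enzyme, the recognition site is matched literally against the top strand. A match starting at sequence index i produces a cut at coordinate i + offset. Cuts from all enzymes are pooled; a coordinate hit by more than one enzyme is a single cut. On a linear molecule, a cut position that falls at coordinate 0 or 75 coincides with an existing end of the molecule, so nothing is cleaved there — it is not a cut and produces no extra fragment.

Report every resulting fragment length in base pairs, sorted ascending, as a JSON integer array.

[3,8,9,10,10,10,12,13]

Site scan:
  NpsX TAGTTTTA/8: at [1, 11, 21] ⇒ [9, 19, 29]
  BxoIII GACC/3: at [69] ⇒ [72]
  GruV CTGACACA/8: at [29, 42, 54] ⇒ [37, 50, 62]

All cut coordinates (distinct, sorted): [9, 19, 29, 37, 50, 62, 72]

Fragment lengths:
  [0,9): 9 bp
  [9,19): 10 bp
  [19,29): 10 bp
  [29,37): 8 bp
  [37,50): 13 bp
  [50,62): 12 bp
  [62,72): 10 bp
  [72,75): 3 bp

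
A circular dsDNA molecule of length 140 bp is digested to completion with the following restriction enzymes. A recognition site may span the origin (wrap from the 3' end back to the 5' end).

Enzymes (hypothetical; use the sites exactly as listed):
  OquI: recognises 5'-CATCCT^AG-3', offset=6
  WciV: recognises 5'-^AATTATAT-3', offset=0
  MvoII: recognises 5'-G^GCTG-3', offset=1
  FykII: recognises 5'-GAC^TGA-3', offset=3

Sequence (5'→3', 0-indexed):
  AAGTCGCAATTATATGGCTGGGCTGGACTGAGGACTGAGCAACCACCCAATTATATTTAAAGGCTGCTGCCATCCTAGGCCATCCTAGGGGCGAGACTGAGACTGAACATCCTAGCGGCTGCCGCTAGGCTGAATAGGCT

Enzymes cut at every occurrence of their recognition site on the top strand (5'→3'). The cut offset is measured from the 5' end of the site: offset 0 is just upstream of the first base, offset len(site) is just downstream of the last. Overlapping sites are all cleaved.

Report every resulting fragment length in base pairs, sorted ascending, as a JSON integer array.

Per-enzyme occurrences:
  OquI CATCCTAG/6: at [70, 80, 107] ⇒ [76, 86, 113]
  WciV AATTATAT/0: at [7, 48] ⇒ [7, 48]
  MvoII GGCTG/1: at [15, 20, 61, 116, 127] ⇒ [16, 21, 62, 117, 128]
  FykII GACTGA/3: at [25, 32, 94, 100] ⇒ [28, 35, 97, 103]

All cut coordinates (distinct, sorted): [7, 16, 21, 28, 35, 48, 62, 76, 86, 97, 103, 113, 117, 128]

Fragment lengths:
  7→16: 9 bp
  16→21: 5 bp
  21→28: 7 bp
  28→35: 7 bp
  35→48: 13 bp
  48→62: 14 bp
  62→76: 14 bp
  76→86: 10 bp
  86→97: 11 bp
  97→103: 6 bp
  103→113: 10 bp
  113→117: 4 bp
  117→128: 11 bp
  128→7 (wrap): 140-128+7 = 19 bp

[4,5,6,7,7,9,10,10,11,11,13,14,14,19]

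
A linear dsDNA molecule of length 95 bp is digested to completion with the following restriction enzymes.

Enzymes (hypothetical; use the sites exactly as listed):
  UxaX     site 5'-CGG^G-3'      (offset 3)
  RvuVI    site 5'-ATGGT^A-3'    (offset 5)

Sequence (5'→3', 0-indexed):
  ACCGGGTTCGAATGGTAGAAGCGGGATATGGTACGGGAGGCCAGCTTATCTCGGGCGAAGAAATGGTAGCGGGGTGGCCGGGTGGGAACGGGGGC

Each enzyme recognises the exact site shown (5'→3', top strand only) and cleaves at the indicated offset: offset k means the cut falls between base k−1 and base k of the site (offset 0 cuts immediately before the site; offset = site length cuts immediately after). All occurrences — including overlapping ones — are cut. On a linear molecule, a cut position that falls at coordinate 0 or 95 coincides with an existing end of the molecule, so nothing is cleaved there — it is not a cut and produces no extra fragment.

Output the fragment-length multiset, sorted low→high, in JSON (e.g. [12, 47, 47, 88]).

Scan for sites:
  UxaX (CGGG, off=3): starts [2, 21, 33, 51, 69, 78, 88] → cuts [5, 24, 36, 54, 72, 81, 91]
  RvuVI (ATGGTA, off=5): starts [11, 27, 62] → cuts [16, 32, 67]

All cut coordinates (distinct, sorted): [5, 16, 24, 32, 36, 54, 67, 72, 81, 91]

Fragment lengths:
  [0,5): 5 bp
  [5,16): 11 bp
  [16,24): 8 bp
  [24,32): 8 bp
  [32,36): 4 bp
  [36,54): 18 bp
  [54,67): 13 bp
  [67,72): 5 bp
  [72,81): 9 bp
  [81,91): 10 bp
  [91,95): 4 bp

[4,4,5,5,8,8,9,10,11,13,18]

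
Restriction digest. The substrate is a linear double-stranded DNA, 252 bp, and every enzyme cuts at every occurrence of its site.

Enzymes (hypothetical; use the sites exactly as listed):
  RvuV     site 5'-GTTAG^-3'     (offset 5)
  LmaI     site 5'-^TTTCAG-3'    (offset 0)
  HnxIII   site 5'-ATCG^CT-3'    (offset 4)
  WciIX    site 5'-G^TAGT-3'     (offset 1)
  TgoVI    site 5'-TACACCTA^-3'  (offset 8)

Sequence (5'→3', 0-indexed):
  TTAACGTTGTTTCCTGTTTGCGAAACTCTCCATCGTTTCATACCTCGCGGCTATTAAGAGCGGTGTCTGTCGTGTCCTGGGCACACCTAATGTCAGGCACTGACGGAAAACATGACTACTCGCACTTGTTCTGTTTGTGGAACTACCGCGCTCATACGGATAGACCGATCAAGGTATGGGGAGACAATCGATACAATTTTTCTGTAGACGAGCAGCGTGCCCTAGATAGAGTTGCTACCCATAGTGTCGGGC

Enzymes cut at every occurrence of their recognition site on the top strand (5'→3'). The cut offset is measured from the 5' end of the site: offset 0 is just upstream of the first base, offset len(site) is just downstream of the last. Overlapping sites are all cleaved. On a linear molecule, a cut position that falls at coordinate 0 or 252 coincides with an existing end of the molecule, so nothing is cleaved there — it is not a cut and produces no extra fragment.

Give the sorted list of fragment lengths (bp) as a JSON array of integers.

Site scan:
  RvuV (GTTAG, off=5): no sites
  LmaI (TTTCAG, off=0): no sites
  HnxIII (ATCGCT, off=4): no sites
  WciIX (GTAGT, off=1): no sites
  TgoVI (TACACCTA, off=8): no sites

Pooled cuts: ∅

Fragments:
  no cuts → one linear fragment of 252 bp

[252]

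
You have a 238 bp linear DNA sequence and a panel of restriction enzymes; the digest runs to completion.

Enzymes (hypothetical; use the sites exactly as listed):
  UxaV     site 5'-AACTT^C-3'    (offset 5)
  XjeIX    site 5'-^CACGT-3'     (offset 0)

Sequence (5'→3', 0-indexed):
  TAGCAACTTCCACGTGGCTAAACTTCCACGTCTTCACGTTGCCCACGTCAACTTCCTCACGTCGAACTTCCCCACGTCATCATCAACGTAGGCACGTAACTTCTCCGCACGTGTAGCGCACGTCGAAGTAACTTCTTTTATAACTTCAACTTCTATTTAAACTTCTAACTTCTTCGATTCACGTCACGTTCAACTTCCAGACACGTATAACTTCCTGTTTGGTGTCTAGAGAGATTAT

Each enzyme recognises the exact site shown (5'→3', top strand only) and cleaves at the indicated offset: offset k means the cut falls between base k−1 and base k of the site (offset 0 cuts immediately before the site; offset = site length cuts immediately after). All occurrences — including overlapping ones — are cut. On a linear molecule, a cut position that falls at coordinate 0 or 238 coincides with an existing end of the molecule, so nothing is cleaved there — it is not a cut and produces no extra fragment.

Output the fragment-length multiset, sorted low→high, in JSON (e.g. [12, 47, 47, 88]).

Per-enzyme occurrences:
  UxaV AACTTC/5: at [4, 20, 49, 64, 97, 129, 141, 147, 159, 166, 191, 208] ⇒ [9, 25, 54, 69, 102, 134, 146, 152, 164, 171, 196, 213]
  XjeIX CACGT/0: at [10, 26, 34, 43, 57, 72, 92, 107, 118, 179, 184, 201] ⇒ [10, 26, 34, 43, 57, 72, 92, 107, 118, 179, 184, 201]

Pooled cuts: [9, 10, 25, 26, 34, 43, 54, 57, 69, 72, 92, 102, 107, 118, 134, 146, 152, 164, 171, 179, 184, 196, 201, 213]

Fragment lengths:
  [0,9): 9 bp
  [9,10): 1 bp
  [10,25): 15 bp
  [25,26): 1 bp
  [26,34): 8 bp
  [34,43): 9 bp
  [43,54): 11 bp
  [54,57): 3 bp
  [57,69): 12 bp
  [69,72): 3 bp
  [72,92): 20 bp
  [92,102): 10 bp
  [102,107): 5 bp
  [107,118): 11 bp
  [118,134): 16 bp
  [134,146): 12 bp
  [146,152): 6 bp
  [152,164): 12 bp
  [164,171): 7 bp
  [171,179): 8 bp
  [179,184): 5 bp
  [184,196): 12 bp
  [196,201): 5 bp
  [201,213): 12 bp
  [213,238): 25 bp

[1,1,3,3,5,5,5,6,7,8,8,9,9,10,11,11,12,12,12,12,12,15,16,20,25]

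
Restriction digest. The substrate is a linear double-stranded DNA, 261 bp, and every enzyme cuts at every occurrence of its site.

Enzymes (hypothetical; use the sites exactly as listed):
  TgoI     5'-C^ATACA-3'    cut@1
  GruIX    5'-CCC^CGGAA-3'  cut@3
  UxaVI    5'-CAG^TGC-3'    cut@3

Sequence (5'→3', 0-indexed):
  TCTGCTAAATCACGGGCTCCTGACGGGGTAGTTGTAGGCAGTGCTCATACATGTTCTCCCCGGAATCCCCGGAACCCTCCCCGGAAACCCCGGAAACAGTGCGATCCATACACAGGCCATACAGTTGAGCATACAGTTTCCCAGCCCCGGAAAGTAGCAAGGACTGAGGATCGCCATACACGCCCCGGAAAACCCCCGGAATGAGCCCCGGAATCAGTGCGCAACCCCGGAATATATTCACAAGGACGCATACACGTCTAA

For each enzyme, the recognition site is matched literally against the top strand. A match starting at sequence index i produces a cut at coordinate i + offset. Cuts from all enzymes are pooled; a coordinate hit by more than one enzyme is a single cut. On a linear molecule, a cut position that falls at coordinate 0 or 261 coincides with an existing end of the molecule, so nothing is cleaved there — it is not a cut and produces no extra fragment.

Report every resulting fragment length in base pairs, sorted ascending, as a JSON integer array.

[5,8,9,9,9,9,10,10,11,11,12,12,12,12,14,17,22,28,41]

Scan for sites:
  TgoI CATACA/1: at [45, 106, 117, 129, 174, 248] ⇒ [46, 107, 118, 130, 175, 249]
  GruIX CCCCGGAA/3: at [57, 66, 78, 87, 144, 182, 193, 205, 224] ⇒ [60, 69, 81, 90, 147, 185, 196, 208, 227]
  UxaVI CAGTGC/3: at [38, 96, 214] ⇒ [41, 99, 217]

Pooled cuts: [41, 46, 60, 69, 81, 90, 99, 107, 118, 130, 147, 175, 185, 196, 208, 217, 227, 249]

Fragment lengths:
  [0,41): 41 bp
  [41,46): 5 bp
  [46,60): 14 bp
  [60,69): 9 bp
  [69,81): 12 bp
  [81,90): 9 bp
  [90,99): 9 bp
  [99,107): 8 bp
  [107,118): 11 bp
  [118,130): 12 bp
  [130,147): 17 bp
  [147,175): 28 bp
  [175,185): 10 bp
  [185,196): 11 bp
  [196,208): 12 bp
  [208,217): 9 bp
  [217,227): 10 bp
  [227,249): 22 bp
  [249,261): 12 bp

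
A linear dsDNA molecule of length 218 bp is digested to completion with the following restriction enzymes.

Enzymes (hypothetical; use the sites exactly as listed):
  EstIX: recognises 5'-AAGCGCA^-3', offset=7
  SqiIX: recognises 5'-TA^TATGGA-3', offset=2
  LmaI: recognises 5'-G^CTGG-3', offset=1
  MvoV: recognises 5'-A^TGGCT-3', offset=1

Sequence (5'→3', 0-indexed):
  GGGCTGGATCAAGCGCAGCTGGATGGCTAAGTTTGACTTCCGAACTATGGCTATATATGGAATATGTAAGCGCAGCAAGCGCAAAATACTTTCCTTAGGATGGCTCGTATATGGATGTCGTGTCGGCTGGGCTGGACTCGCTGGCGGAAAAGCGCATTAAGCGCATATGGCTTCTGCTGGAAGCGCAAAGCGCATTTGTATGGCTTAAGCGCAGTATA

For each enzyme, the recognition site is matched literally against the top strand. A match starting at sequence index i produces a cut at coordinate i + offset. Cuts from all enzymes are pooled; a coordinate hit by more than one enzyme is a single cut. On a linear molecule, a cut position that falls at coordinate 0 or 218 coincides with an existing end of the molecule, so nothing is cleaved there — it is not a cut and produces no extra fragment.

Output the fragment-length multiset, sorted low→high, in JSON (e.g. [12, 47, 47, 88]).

[1,2,3,5,5,5,6,7,8,9,9,9,9,9,11,13,14,16,17,17,19,24]

Site scan:
  EstIX (AAGCGCA, off=7): starts [10, 67, 76, 149, 158, 180, 187, 206] → cuts [17, 74, 83, 156, 165, 187, 194, 213]
  SqiIX (TATATGGA, off=2): starts [53, 107] → cuts [55, 109]
  LmaI (GCTGG, off=1): starts [2, 17, 125, 130, 139, 175] → cuts [3, 18, 126, 131, 140, 176]
  MvoV (ATGGCT, off=1): starts [22, 46, 99, 166, 199] → cuts [23, 47, 100, 167, 200]

Pooled cuts: [3, 17, 18, 23, 47, 55, 74, 83, 100, 109, 126, 131, 140, 156, 165, 167, 176, 187, 194, 200, 213]

Fragment lengths:
  [0,3): 3 bp
  [3,17): 14 bp
  [17,18): 1 bp
  [18,23): 5 bp
  [23,47): 24 bp
  [47,55): 8 bp
  [55,74): 19 bp
  [74,83): 9 bp
  [83,100): 17 bp
  [100,109): 9 bp
  [109,126): 17 bp
  [126,131): 5 bp
  [131,140): 9 bp
  [140,156): 16 bp
  [156,165): 9 bp
  [165,167): 2 bp
  [167,176): 9 bp
  [176,187): 11 bp
  [187,194): 7 bp
  [194,200): 6 bp
  [200,213): 13 bp
  [213,218): 5 bp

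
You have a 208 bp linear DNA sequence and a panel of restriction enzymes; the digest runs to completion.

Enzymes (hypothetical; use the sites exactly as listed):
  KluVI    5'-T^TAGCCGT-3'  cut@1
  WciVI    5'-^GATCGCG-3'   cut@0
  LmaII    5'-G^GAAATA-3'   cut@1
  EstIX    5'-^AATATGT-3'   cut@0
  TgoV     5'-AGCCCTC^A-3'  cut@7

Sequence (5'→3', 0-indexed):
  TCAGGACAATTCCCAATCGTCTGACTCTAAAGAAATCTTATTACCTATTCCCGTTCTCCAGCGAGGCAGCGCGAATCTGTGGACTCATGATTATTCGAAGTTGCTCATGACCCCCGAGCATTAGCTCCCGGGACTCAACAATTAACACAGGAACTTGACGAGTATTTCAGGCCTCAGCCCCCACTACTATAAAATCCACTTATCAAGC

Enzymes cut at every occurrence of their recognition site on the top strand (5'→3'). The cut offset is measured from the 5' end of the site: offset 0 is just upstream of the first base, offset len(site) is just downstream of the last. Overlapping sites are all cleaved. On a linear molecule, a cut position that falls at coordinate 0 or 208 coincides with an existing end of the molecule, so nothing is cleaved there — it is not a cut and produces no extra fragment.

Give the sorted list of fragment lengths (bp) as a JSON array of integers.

[208]

Site scan:
  KluVI (TTAGCCGT, off=1): no sites
  WciVI (GATCGCG, off=0): no sites
  LmaII (GGAAATA, off=1): no sites
  EstIX (AATATGT, off=0): no sites
  TgoV (AGCCCTCA, off=7): no sites

All cut coordinates (distinct, sorted): ∅

Fragment lengths:
  no cuts → one linear fragment of 208 bp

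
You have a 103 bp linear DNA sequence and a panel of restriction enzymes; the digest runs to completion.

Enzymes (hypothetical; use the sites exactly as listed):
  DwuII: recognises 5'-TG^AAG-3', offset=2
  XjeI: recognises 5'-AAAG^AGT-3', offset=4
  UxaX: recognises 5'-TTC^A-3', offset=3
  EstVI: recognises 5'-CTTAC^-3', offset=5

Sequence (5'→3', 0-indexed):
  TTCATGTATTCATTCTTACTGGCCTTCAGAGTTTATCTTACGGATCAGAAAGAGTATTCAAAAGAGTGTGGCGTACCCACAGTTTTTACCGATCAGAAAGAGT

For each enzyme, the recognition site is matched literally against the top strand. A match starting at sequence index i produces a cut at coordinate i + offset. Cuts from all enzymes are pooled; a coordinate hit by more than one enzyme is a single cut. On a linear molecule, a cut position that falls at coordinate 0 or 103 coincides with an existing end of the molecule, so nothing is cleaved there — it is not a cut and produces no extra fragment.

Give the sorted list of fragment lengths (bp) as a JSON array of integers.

Per-enzyme occurrences:
  DwuII (TGAAG, off=2): no sites
  XjeI AAAGAGT/4: at [48, 60, 96] ⇒ [52, 64, 100]
  UxaX TTCA/3: at [0, 8, 24, 56] ⇒ [3, 11, 27, 59]
  EstVI CTTAC/5: at [14, 36] ⇒ [19, 41]

Pooled cuts: [3, 11, 19, 27, 41, 52, 59, 64, 100]

Fragments:
  [0,3): 3 bp
  [3,11): 8 bp
  [11,19): 8 bp
  [19,27): 8 bp
  [27,41): 14 bp
  [41,52): 11 bp
  [52,59): 7 bp
  [59,64): 5 bp
  [64,100): 36 bp
  [100,103): 3 bp

[3,3,5,7,8,8,8,11,14,36]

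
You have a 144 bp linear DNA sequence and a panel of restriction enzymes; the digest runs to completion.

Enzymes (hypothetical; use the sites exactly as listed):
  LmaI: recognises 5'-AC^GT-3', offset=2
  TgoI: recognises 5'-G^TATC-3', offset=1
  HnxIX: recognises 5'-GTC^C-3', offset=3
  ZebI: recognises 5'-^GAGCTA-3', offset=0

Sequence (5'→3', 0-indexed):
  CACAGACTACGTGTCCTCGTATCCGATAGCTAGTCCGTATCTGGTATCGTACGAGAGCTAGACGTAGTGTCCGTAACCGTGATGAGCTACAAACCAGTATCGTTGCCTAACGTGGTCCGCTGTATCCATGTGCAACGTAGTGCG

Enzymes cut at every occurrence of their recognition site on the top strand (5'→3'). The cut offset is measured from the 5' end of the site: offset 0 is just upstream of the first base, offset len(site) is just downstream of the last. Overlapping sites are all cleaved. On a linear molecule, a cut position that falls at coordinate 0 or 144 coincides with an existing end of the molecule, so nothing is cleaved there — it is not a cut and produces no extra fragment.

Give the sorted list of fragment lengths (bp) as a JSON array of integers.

[2,4,5,5,6,7,8,8,9,10,10,12,14,14,14,16]

Per-enzyme occurrences:
  LmaI (ACGT, off=2): starts [8, 61, 109, 134] → cuts [10, 63, 111, 136]
  TgoI (GTATC, off=1): starts [18, 36, 43, 96, 121] → cuts [19, 37, 44, 97, 122]
  HnxIX (GTCC, off=3): starts [12, 32, 68, 114] → cuts [15, 35, 71, 117]
  ZebI (GAGCTA, off=0): starts [54, 83] → cuts [54, 83]

All cut coordinates (distinct, sorted): [10, 15, 19, 35, 37, 44, 54, 63, 71, 83, 97, 111, 117, 122, 136]

Fragments:
  [0,10): 10 bp
  [10,15): 5 bp
  [15,19): 4 bp
  [19,35): 16 bp
  [35,37): 2 bp
  [37,44): 7 bp
  [44,54): 10 bp
  [54,63): 9 bp
  [63,71): 8 bp
  [71,83): 12 bp
  [83,97): 14 bp
  [97,111): 14 bp
  [111,117): 6 bp
  [117,122): 5 bp
  [122,136): 14 bp
  [136,144): 8 bp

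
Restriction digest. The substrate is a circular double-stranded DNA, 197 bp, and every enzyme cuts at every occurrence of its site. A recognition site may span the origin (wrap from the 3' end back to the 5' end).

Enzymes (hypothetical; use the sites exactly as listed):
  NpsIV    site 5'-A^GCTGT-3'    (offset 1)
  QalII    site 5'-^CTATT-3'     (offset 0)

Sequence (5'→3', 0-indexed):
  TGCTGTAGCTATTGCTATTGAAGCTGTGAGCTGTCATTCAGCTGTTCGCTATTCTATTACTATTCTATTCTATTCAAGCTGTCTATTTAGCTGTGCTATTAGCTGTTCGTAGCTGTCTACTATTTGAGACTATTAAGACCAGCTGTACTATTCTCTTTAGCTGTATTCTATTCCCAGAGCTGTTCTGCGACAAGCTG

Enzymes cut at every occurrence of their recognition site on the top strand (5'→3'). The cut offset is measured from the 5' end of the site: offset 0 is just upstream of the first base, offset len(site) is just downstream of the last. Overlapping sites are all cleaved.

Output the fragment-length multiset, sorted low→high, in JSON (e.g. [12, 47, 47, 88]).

Scan for sites:
  NpsIV (AGCTGT, off=1): starts [21, 28, 39, 76, 88, 100, 110, 140, 158, 177, 192] → cuts [22, 29, 40, 77, 89, 101, 111, 141, 159, 178, 193]
  QalII (CTATT, off=0): starts [8, 14, 48, 53, 59, 64, 69, 82, 95, 119, 129, 147, 167] → cuts [8, 14, 48, 53, 59, 64, 69, 82, 95, 119, 129, 147, 167]

Pooled cuts: [8, 14, 22, 29, 40, 48, 53, 59, 64, 69, 77, 82, 89, 95, 101, 111, 119, 129, 141, 147, 159, 167, 178, 193]

Fragments:
  8→14: 6 bp
  14→22: 8 bp
  22→29: 7 bp
  29→40: 11 bp
  40→48: 8 bp
  48→53: 5 bp
  53→59: 6 bp
  59→64: 5 bp
  64→69: 5 bp
  69→77: 8 bp
  77→82: 5 bp
  82→89: 7 bp
  89→95: 6 bp
  95→101: 6 bp
  101→111: 10 bp
  111→119: 8 bp
  119→129: 10 bp
  129→141: 12 bp
  141→147: 6 bp
  147→159: 12 bp
  159→167: 8 bp
  167→178: 11 bp
  178→193: 15 bp
  193→8 (wrap): 197-193+8 = 12 bp

[5,5,5,5,6,6,6,6,6,7,7,8,8,8,8,8,10,10,11,11,12,12,12,15]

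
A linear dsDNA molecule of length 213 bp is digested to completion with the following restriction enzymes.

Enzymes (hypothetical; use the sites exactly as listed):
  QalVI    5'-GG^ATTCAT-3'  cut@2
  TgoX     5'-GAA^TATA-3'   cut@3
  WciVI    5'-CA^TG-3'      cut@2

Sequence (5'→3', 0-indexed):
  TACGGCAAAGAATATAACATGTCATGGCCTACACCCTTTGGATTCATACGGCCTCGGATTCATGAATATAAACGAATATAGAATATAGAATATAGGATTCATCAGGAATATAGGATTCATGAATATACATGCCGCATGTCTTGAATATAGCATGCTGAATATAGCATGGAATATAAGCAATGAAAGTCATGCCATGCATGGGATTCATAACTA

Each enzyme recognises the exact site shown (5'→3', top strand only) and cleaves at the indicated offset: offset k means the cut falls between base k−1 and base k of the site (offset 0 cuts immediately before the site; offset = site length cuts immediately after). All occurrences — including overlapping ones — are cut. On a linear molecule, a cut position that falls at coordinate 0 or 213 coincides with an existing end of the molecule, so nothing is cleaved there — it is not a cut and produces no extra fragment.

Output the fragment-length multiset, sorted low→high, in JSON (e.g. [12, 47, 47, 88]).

Scan for sites:
  QalVI (GGATTCAT, off=2): starts [39, 55, 94, 112, 200] → cuts [41, 57, 96, 114, 202]
  TgoX (GAATATA, off=3): starts [9, 63, 73, 80, 87, 105, 120, 142, 156, 168] → cuts [12, 66, 76, 83, 90, 108, 123, 145, 159, 171]
  WciVI (CATG, off=2): starts [17, 22, 60, 117, 127, 134, 150, 164, 187, 192, 196] → cuts [19, 24, 62, 119, 129, 136, 152, 166, 189, 194, 198]

All cut coordinates (distinct, sorted): [12, 19, 24, 41, 57, 62, 66, 76, 83, 90, 96, 108, 114, 119, 123, 129, 136, 145, 152, 159, 166, 171, 189, 194, 198, 202]

Fragment lengths:
  [0,12): 12 bp
  [12,19): 7 bp
  [19,24): 5 bp
  [24,41): 17 bp
  [41,57): 16 bp
  [57,62): 5 bp
  [62,66): 4 bp
  [66,76): 10 bp
  [76,83): 7 bp
  [83,90): 7 bp
  [90,96): 6 bp
  [96,108): 12 bp
  [108,114): 6 bp
  [114,119): 5 bp
  [119,123): 4 bp
  [123,129): 6 bp
  [129,136): 7 bp
  [136,145): 9 bp
  [145,152): 7 bp
  [152,159): 7 bp
  [159,166): 7 bp
  [166,171): 5 bp
  [171,189): 18 bp
  [189,194): 5 bp
  [194,198): 4 bp
  [198,202): 4 bp
  [202,213): 11 bp

[4,4,4,4,5,5,5,5,5,6,6,6,7,7,7,7,7,7,7,9,10,11,12,12,16,17,18]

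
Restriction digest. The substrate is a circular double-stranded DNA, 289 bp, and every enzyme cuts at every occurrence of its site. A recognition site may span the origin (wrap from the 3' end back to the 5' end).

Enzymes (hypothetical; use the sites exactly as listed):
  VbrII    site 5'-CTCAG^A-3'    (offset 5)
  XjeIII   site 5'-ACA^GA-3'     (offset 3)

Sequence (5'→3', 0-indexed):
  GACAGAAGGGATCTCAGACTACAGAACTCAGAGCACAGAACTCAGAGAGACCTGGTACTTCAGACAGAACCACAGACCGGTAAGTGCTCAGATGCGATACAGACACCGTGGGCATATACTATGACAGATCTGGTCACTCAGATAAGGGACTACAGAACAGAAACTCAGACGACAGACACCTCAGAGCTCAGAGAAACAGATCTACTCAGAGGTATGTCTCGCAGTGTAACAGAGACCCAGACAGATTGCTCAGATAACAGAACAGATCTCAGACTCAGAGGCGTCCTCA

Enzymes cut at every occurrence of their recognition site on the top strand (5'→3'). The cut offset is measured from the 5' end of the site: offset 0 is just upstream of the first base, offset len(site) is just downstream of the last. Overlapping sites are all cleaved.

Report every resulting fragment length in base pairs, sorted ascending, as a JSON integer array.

[3,5,5,6,6,6,6,6,7,7,8,8,8,8,9,10,10,10,11,12,12,13,13,15,17,21,22,25]

Scan for sites:
  VbrII CTCAGA/5: at [12, 26, 40, 86, 136, 163, 179, 186, 204, 248, 267, 273, 285] ⇒ [1, 17, 31, 45, 91, 141, 168, 184, 191, 209, 253, 272, 278]
  XjeIII ACAGA/3: at [1, 20, 34, 63, 71, 98, 123, 151, 156, 171, 195, 228, 240, 256, 261] ⇒ [4, 23, 37, 66, 74, 101, 126, 154, 159, 174, 198, 231, 243, 259, 264]

All cut coordinates (distinct, sorted): [1, 4, 17, 23, 31, 37, 45, 66, 74, 91, 101, 126, 141, 154, 159, 168, 174, 184, 191, 198, 209, 231, 243, 253, 259, 264, 272, 278]

Fragment lengths:
  1→4: 3 bp
  4→17: 13 bp
  17→23: 6 bp
  23→31: 8 bp
  31→37: 6 bp
  37→45: 8 bp
  45→66: 21 bp
  66→74: 8 bp
  74→91: 17 bp
  91→101: 10 bp
  101→126: 25 bp
  126→141: 15 bp
  141→154: 13 bp
  154→159: 5 bp
  159→168: 9 bp
  168→174: 6 bp
  174→184: 10 bp
  184→191: 7 bp
  191→198: 7 bp
  198→209: 11 bp
  209→231: 22 bp
  231→243: 12 bp
  243→253: 10 bp
  253→259: 6 bp
  259→264: 5 bp
  264→272: 8 bp
  272→278: 6 bp
  278→1 (wrap): 289-278+1 = 12 bp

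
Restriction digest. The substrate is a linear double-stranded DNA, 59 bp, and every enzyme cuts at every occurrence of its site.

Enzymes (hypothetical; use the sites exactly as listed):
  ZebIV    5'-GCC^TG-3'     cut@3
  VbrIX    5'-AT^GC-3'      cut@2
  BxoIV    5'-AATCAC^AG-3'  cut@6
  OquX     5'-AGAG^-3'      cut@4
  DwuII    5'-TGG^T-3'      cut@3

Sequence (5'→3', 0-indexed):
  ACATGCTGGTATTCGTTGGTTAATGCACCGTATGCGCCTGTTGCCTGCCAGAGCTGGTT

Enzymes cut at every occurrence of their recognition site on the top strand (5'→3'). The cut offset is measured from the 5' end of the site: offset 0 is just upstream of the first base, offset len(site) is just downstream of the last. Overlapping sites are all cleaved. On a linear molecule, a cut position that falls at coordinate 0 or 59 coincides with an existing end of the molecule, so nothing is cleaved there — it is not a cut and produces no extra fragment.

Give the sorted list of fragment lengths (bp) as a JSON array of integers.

[2,4,4,5,5,5,7,8,9,10]

Site scan:
  ZebIV GCCTG/3: at [35, 42] ⇒ [38, 45]
  VbrIX ATGC/2: at [2, 22, 31] ⇒ [4, 24, 33]
  BxoIV (AATCACAG, off=6): no sites
  OquX AGAG/4: at [49] ⇒ [53]
  DwuII TGGT/3: at [6, 16, 54] ⇒ [9, 19, 57]

Pooled cuts: [4, 9, 19, 24, 33, 38, 45, 53, 57]

Fragments:
  [0,4): 4 bp
  [4,9): 5 bp
  [9,19): 10 bp
  [19,24): 5 bp
  [24,33): 9 bp
  [33,38): 5 bp
  [38,45): 7 bp
  [45,53): 8 bp
  [53,57): 4 bp
  [57,59): 2 bp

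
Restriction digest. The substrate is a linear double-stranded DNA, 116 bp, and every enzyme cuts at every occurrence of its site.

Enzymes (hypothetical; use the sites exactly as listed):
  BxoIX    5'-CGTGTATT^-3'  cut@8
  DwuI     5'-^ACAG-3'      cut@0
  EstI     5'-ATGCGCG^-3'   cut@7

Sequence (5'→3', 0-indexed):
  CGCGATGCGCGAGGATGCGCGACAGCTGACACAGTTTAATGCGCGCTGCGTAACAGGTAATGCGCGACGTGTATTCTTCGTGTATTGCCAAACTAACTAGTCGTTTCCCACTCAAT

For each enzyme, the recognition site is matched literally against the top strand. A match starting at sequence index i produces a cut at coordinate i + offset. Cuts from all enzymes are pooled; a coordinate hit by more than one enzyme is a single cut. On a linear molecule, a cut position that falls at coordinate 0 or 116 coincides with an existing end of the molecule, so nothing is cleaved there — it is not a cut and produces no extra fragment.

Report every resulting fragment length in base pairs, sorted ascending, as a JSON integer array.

Site scan:
  BxoIX CGTGTATT/8: at [67, 78] ⇒ [75, 86]
  DwuI ACAG/0: at [21, 30, 52] ⇒ [21, 30, 52]
  EstI ATGCGCG/7: at [4, 14, 38, 59] ⇒ [11, 21, 45, 66]

All cut coordinates (distinct, sorted): [11, 21, 30, 45, 52, 66, 75, 86]

Fragments:
  [0,11): 11 bp
  [11,21): 10 bp
  [21,30): 9 bp
  [30,45): 15 bp
  [45,52): 7 bp
  [52,66): 14 bp
  [66,75): 9 bp
  [75,86): 11 bp
  [86,116): 30 bp

[7,9,9,10,11,11,14,15,30]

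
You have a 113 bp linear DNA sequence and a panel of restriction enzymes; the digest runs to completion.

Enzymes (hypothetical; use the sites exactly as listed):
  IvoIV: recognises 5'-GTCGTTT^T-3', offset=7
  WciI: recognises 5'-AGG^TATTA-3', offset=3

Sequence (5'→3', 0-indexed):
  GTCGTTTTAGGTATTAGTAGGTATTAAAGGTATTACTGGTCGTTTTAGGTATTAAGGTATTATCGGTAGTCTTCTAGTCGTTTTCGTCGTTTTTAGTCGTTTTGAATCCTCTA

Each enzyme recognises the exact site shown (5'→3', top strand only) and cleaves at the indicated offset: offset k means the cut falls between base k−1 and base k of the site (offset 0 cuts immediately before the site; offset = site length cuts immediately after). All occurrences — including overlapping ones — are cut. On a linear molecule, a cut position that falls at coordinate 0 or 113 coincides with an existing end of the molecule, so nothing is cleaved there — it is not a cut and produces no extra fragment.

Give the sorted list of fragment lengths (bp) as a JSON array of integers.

[4,4,7,8,9,9,10,10,11,15,26]

Site scan:
  IvoIV (GTCGTTTT, off=7): starts [0, 38, 76, 85, 95] → cuts [7, 45, 83, 92, 102]
  WciI (AGGTATTA, off=3): starts [8, 18, 27, 46, 54] → cuts [11, 21, 30, 49, 57]

Pooled cuts: [7, 11, 21, 30, 45, 49, 57, 83, 92, 102]

Fragment lengths:
  [0,7): 7 bp
  [7,11): 4 bp
  [11,21): 10 bp
  [21,30): 9 bp
  [30,45): 15 bp
  [45,49): 4 bp
  [49,57): 8 bp
  [57,83): 26 bp
  [83,92): 9 bp
  [92,102): 10 bp
  [102,113): 11 bp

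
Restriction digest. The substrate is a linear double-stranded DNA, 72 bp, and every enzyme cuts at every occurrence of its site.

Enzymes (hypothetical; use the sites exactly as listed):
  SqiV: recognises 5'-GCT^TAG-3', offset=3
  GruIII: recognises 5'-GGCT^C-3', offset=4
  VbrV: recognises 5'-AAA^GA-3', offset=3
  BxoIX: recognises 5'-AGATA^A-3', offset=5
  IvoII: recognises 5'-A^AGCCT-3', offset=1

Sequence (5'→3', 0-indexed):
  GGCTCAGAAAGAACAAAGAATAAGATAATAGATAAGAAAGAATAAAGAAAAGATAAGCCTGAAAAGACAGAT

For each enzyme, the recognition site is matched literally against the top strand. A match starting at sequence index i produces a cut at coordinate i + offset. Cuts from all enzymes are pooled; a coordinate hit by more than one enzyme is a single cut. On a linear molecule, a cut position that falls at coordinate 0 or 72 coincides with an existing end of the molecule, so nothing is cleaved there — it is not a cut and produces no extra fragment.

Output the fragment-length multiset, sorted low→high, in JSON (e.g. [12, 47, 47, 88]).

[4,4,5,5,6,7,7,7,7,10,10]

Per-enzyme occurrences:
  SqiV (GCTTAG, off=3): no sites
  GruIII (GGCTC, off=4): starts [0] → cuts [4]
  VbrV (AAAGA, off=3): starts [7, 14, 36, 43, 48, 62] → cuts [10, 17, 39, 46, 51, 65]
  BxoIX (AGATAA, off=5): starts [22, 29, 50] → cuts [27, 34, 55]
  IvoII (AAGCCT, off=1): starts [54] → cuts [55]

All cut coordinates (distinct, sorted): [4, 10, 17, 27, 34, 39, 46, 51, 55, 65]

Fragments:
  [0,4): 4 bp
  [4,10): 6 bp
  [10,17): 7 bp
  [17,27): 10 bp
  [27,34): 7 bp
  [34,39): 5 bp
  [39,46): 7 bp
  [46,51): 5 bp
  [51,55): 4 bp
  [55,65): 10 bp
  [65,72): 7 bp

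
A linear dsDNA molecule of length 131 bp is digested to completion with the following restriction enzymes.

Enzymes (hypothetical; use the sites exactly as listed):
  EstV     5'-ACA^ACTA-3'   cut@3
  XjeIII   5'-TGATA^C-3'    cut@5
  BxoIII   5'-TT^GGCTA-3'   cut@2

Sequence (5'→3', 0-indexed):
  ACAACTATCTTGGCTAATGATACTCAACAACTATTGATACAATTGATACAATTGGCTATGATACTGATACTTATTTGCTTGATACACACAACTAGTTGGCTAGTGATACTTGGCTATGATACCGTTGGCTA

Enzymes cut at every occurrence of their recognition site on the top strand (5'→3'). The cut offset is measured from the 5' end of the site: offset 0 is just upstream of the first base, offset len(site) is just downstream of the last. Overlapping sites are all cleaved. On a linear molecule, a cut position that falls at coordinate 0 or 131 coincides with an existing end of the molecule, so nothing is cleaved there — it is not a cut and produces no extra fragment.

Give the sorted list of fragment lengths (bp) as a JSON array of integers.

Per-enzyme occurrences:
  EstV ACAACTA/3: at [0, 26, 87] ⇒ [3, 29, 90]
  XjeIII TGATAC/5: at [17, 34, 43, 58, 64, 79, 103, 116] ⇒ [22, 39, 48, 63, 69, 84, 108, 121]
  BxoIII TTGGCTA/2: at [9, 51, 95, 109, 124] ⇒ [11, 53, 97, 111, 126]

Pooled cuts: [3, 11, 22, 29, 39, 48, 53, 63, 69, 84, 90, 97, 108, 111, 121, 126]

Fragments:
  [0,3): 3 bp
  [3,11): 8 bp
  [11,22): 11 bp
  [22,29): 7 bp
  [29,39): 10 bp
  [39,48): 9 bp
  [48,53): 5 bp
  [53,63): 10 bp
  [63,69): 6 bp
  [69,84): 15 bp
  [84,90): 6 bp
  [90,97): 7 bp
  [97,108): 11 bp
  [108,111): 3 bp
  [111,121): 10 bp
  [121,126): 5 bp
  [126,131): 5 bp

[3,3,5,5,5,6,6,7,7,8,9,10,10,10,11,11,15]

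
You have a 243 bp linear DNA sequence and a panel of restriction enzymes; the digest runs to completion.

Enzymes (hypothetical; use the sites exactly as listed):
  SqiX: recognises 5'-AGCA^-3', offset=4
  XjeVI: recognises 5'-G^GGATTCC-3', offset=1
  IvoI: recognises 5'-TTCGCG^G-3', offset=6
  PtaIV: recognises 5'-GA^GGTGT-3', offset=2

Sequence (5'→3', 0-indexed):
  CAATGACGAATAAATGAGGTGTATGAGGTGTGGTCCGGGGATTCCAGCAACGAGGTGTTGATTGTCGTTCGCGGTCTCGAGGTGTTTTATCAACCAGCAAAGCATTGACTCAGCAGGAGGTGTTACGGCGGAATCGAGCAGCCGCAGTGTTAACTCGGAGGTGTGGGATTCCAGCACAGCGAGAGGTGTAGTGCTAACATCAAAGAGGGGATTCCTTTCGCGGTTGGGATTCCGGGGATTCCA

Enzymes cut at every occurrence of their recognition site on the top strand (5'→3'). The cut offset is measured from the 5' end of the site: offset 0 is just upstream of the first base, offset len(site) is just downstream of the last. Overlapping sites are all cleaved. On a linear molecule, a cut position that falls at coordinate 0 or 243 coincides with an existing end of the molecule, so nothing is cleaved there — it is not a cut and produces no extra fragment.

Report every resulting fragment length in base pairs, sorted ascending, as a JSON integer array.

Site scan:
  SqiX (AGCA, off=4): starts [45, 95, 100, 111, 136, 172] → cuts [49, 99, 104, 115, 140, 176]
  XjeVI (GGGATTCC, off=1): starts [37, 164, 207, 225, 234] → cuts [38, 165, 208, 226, 235]
  IvoI (TTCGCGG, off=6): starts [67, 216] → cuts [73, 222]
  PtaIV (GAGGTGT, off=2): starts [15, 24, 51, 78, 116, 157, 182] → cuts [17, 26, 53, 80, 118, 159, 184]

Pooled cuts: [17, 26, 38, 49, 53, 73, 80, 99, 104, 115, 118, 140, 159, 165, 176, 184, 208, 222, 226, 235]

Fragments:
  [0,17): 17 bp
  [17,26): 9 bp
  [26,38): 12 bp
  [38,49): 11 bp
  [49,53): 4 bp
  [53,73): 20 bp
  [73,80): 7 bp
  [80,99): 19 bp
  [99,104): 5 bp
  [104,115): 11 bp
  [115,118): 3 bp
  [118,140): 22 bp
  [140,159): 19 bp
  [159,165): 6 bp
  [165,176): 11 bp
  [176,184): 8 bp
  [184,208): 24 bp
  [208,222): 14 bp
  [222,226): 4 bp
  [226,235): 9 bp
  [235,243): 8 bp

[3,4,4,5,6,7,8,8,9,9,11,11,11,12,14,17,19,19,20,22,24]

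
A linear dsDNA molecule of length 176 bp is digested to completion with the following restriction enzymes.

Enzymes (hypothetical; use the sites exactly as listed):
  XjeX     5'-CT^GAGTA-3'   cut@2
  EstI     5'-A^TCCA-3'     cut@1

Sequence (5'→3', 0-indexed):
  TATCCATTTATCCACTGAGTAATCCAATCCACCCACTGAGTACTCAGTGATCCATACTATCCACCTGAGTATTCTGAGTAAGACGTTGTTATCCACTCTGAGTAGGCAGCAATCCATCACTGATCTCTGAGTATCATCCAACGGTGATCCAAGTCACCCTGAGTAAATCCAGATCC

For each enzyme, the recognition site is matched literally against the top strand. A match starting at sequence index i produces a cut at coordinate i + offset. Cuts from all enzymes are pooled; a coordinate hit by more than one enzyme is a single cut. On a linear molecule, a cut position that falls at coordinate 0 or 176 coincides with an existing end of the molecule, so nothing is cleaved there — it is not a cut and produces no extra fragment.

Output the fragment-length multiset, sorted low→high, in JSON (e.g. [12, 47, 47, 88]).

[2,5,6,6,7,7,8,8,8,9,9,9,10,11,13,13,13,16,16]

Scan for sites:
  XjeX (CTGAGTA, off=2): starts [14, 35, 64, 73, 97, 126, 158] → cuts [16, 37, 66, 75, 99, 128, 160]
  EstI (ATCCA, off=1): starts [1, 9, 21, 26, 49, 58, 90, 111, 135, 146, 166] → cuts [2, 10, 22, 27, 50, 59, 91, 112, 136, 147, 167]

All cut coordinates (distinct, sorted): [2, 10, 16, 22, 27, 37, 50, 59, 66, 75, 91, 99, 112, 128, 136, 147, 160, 167]

Fragments:
  [0,2): 2 bp
  [2,10): 8 bp
  [10,16): 6 bp
  [16,22): 6 bp
  [22,27): 5 bp
  [27,37): 10 bp
  [37,50): 13 bp
  [50,59): 9 bp
  [59,66): 7 bp
  [66,75): 9 bp
  [75,91): 16 bp
  [91,99): 8 bp
  [99,112): 13 bp
  [112,128): 16 bp
  [128,136): 8 bp
  [136,147): 11 bp
  [147,160): 13 bp
  [160,167): 7 bp
  [167,176): 9 bp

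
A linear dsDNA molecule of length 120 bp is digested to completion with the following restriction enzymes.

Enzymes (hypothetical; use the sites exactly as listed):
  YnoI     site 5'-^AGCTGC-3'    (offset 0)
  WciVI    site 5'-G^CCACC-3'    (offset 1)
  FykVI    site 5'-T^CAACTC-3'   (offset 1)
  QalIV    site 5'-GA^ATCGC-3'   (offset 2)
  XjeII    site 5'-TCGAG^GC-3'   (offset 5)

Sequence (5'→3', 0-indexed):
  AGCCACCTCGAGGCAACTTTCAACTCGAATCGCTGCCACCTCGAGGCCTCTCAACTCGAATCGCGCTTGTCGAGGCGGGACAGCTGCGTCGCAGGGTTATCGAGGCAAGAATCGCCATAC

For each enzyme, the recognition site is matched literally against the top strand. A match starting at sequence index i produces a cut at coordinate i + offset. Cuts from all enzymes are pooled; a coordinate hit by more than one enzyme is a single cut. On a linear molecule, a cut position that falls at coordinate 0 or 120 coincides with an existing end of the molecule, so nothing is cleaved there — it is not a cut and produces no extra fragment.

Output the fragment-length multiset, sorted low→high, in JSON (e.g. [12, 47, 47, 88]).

Scan for sites:
  YnoI AGCTGC/0: at [81] ⇒ [81]
  WciVI GCCACC/1: at [1, 34] ⇒ [2, 35]
  FykVI TCAACTC/1: at [19, 50] ⇒ [20, 51]
  QalIV GAATCGC/2: at [26, 57, 108] ⇒ [28, 59, 110]
  XjeII TCGAGGC/5: at [7, 40, 69, 99] ⇒ [12, 45, 74, 104]

All cut coordinates (distinct, sorted): [2, 12, 20, 28, 35, 45, 51, 59, 74, 81, 104, 110]

Fragment lengths:
  [0,2): 2 bp
  [2,12): 10 bp
  [12,20): 8 bp
  [20,28): 8 bp
  [28,35): 7 bp
  [35,45): 10 bp
  [45,51): 6 bp
  [51,59): 8 bp
  [59,74): 15 bp
  [74,81): 7 bp
  [81,104): 23 bp
  [104,110): 6 bp
  [110,120): 10 bp

[2,6,6,7,7,8,8,8,10,10,10,15,23]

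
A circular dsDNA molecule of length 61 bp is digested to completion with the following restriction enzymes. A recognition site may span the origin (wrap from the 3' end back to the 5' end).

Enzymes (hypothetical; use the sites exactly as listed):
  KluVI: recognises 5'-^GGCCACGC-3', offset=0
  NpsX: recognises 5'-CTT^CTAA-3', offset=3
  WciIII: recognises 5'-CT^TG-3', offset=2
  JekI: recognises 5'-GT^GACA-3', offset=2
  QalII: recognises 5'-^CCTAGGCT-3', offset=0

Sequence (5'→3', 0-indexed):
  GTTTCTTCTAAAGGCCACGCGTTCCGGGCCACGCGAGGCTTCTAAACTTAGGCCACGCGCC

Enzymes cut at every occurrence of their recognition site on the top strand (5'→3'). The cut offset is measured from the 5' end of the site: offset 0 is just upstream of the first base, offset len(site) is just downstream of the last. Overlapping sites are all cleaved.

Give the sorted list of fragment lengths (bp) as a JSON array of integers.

Site scan:
  KluVI GGCCACGC/0: at [12, 26, 50] ⇒ [12, 26, 50]
  NpsX CTTCTAA/3: at [4, 38] ⇒ [7, 41]
  WciIII (CTTG, off=2): no sites
  JekI (GTGACA, off=2): no sites
  QalII (CCTAGGCT, off=0): no sites

All cut coordinates (distinct, sorted): [7, 12, 26, 41, 50]

Fragment lengths:
  7→12: 5 bp
  12→26: 14 bp
  26→41: 15 bp
  41→50: 9 bp
  50→7 (wrap): 61-50+7 = 18 bp

[5,9,14,15,18]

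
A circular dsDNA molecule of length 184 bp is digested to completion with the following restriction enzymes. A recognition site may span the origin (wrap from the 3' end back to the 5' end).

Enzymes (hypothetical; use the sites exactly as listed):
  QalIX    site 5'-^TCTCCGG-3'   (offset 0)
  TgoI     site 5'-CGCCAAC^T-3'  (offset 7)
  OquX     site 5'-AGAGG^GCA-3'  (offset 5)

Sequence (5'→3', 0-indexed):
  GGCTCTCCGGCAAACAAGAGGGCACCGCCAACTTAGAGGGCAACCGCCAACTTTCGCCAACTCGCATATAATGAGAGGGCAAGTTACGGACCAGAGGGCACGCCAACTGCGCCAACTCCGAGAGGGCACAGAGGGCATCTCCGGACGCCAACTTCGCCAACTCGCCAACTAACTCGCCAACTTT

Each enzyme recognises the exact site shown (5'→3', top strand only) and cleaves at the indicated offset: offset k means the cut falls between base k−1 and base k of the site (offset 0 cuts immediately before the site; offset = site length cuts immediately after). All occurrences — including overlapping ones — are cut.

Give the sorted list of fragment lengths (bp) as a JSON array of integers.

Per-enzyme occurrences:
  QalIX TCTCCGG/0: at [3, 137] ⇒ [3, 137]
  TgoI CGCCAACT/7: at [25, 44, 54, 100, 109, 145, 154, 162, 174] ⇒ [32, 51, 61, 107, 116, 152, 161, 169, 181]
  OquX AGAGGGCA/5: at [16, 34, 73, 92, 120, 129] ⇒ [21, 39, 78, 97, 125, 134]

Pooled cuts: [3, 21, 32, 39, 51, 61, 78, 97, 107, 116, 125, 134, 137, 152, 161, 169, 181]

Fragment lengths:
  3→21: 18 bp
  21→32: 11 bp
  32→39: 7 bp
  39→51: 12 bp
  51→61: 10 bp
  61→78: 17 bp
  78→97: 19 bp
  97→107: 10 bp
  107→116: 9 bp
  116→125: 9 bp
  125→134: 9 bp
  134→137: 3 bp
  137→152: 15 bp
  152→161: 9 bp
  161→169: 8 bp
  169→181: 12 bp
  181→3 (wrap): 184-181+3 = 6 bp

[3,6,7,8,9,9,9,9,10,10,11,12,12,15,17,18,19]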